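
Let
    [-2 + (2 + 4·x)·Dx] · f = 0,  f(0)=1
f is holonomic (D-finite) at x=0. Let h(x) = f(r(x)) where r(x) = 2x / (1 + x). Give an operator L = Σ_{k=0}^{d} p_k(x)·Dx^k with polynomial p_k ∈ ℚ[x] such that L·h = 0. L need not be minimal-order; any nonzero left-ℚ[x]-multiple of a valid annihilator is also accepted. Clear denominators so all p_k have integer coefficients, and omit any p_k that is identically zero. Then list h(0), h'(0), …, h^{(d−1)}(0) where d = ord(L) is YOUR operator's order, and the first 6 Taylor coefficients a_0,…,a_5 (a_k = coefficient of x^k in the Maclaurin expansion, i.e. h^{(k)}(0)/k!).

f: a_k = 1, 1, -1/2, 1/2, -5/8, 7/8, …
L₀ from L_f via x↦r, Dx↦r'^{-1}Dx.
L = -2 + (1 + 6·x + 5·x^2)·Dx  (order 1).
h: a_k = 1, 2, -4, 10, -30, 102, …
ICs: h(0) = 1.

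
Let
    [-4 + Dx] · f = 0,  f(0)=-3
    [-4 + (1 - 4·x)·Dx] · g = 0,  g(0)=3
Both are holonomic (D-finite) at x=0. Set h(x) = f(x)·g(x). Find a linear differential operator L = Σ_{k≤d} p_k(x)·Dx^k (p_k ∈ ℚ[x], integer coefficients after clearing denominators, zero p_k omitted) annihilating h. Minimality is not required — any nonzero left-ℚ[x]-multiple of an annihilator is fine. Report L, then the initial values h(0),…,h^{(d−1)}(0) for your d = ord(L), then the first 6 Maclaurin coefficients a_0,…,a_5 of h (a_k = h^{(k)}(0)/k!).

L = (8 - 16·x) + (-1 + 4·x)·Dx  (order 1).
h: a_k = -9, -72, -360, -1536, -6240, -125184/5, …
ICs: h(0) = -9.

f: a_k = -3, -12, -24, -32, -32, -128/5, …
g: a_k = 3, 12, 48, 192, 768, 3072, …
Sym-product of L_f,L_g gives L₀ (≤ ord 1).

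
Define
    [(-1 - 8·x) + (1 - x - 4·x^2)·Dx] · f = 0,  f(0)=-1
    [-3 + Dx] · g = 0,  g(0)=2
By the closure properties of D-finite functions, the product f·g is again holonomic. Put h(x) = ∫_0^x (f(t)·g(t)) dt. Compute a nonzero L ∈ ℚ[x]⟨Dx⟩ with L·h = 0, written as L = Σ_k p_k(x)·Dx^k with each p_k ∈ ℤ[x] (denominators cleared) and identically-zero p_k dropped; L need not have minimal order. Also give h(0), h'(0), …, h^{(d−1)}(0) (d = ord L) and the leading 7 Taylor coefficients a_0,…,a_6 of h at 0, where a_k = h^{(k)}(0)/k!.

f: a_k = -1, -1, -5, -9, -29, -65, -181, …
g: a_k = 2, 6, 9, 9, 27/4, 81/20, 81/40, …
Product ⇒ symmetric product L₀, ord ≤ 1.
h=∫h₀ ⇒ L = L₀·Dx.
L = (4 + 5·x - 12·x^2)·Dx + (-1 + x + 4·x^2)·Dx^2  (order 2).
h: a_k = 0, -2, -4, -25/3, -33/2, -691/20, -1102/15, …
ICs: h(0) = 0, h′(0) = -2.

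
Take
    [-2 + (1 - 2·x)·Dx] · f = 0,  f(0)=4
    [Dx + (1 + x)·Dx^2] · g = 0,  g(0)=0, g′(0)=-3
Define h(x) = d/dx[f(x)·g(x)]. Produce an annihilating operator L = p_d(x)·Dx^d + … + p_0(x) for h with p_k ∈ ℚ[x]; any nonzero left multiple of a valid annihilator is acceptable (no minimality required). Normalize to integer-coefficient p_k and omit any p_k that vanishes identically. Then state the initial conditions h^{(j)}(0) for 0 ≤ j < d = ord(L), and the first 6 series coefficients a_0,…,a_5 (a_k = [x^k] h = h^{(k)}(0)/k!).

L = 8 + (4 + 10·x)·Dx + (-1 + x + 2·x^2)·Dx^2  (order 2).
h: a_k = -12, -36, -120, -308, -782, -9324/5, …
ICs: h(0) = -12, h′(0) = -36.

f: a_k = 4, 8, 16, 32, 64, 128, …
g: a_k = 0, -3, 3/2, -1, 3/4, -3/5, …
h₀=f·g: eliminate ⇒ L₀, order ≤ 1·2.
Derive L from L₀ (diff closure).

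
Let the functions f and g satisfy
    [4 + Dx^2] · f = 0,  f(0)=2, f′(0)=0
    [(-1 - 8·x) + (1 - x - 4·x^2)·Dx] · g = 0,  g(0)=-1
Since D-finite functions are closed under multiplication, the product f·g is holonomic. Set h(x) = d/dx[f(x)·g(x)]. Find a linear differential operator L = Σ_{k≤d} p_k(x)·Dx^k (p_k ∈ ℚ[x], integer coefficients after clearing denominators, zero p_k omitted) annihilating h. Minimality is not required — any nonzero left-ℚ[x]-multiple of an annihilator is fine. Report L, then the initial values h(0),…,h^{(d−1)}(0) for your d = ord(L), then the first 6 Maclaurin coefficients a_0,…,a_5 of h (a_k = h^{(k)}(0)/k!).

L = (18 - 8·x - 28·x^2 + 32·x^3 + 64·x^4) + (4 + 34·x + 24·x^2 + 64·x^3)·Dx + (-1 + x^2 + 8·x^3 + 16·x^4)·Dx^2  (order 2).
h: a_k = -2, -12, -42, -472/3, -1430/3, -22724/15, …
ICs: h(0) = -2, h′(0) = -12.

f: a_k = 2, 0, -4, 0, 4/3, 0, …
g: a_k = -1, -1, -5, -9, -29, -65, …
Product ⇒ symmetric product L₀, ord ≤ 2.
Differentiate: ansatz ord ≤ ord L₀ ⇒ L.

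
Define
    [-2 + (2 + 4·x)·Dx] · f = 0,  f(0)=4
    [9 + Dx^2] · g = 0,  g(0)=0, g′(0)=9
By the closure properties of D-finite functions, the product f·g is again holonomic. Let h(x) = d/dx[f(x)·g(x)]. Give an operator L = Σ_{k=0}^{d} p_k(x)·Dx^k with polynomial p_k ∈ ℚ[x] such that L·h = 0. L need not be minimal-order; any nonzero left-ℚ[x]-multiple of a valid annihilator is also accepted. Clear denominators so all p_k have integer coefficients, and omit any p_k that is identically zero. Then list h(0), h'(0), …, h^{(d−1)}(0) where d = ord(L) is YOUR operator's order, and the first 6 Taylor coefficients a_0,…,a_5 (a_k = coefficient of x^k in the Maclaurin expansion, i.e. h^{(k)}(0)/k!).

L = (14 + 84·x + 192·x^2 + 216·x^3 + 108·x^4) + (-1 - 8·x - 18·x^2 - 12·x^3)·Dx + (1 + 7·x + 19·x^2 + 24·x^3 + 12·x^4)·Dx^2  (order 2).
h: a_k = 36, 72, -216, -144, 144, 864/5, …
ICs: h(0) = 36, h′(0) = 72.

f: a_k = 4, 4, -2, 2, -5/2, 7/2, …
g: a_k = 0, 9, 0, -27/2, 0, 243/40, …
Product ⇒ symmetric product L₀, ord ≤ 2.
h=h₀': d/dx-closure on L₀ ⇒ L.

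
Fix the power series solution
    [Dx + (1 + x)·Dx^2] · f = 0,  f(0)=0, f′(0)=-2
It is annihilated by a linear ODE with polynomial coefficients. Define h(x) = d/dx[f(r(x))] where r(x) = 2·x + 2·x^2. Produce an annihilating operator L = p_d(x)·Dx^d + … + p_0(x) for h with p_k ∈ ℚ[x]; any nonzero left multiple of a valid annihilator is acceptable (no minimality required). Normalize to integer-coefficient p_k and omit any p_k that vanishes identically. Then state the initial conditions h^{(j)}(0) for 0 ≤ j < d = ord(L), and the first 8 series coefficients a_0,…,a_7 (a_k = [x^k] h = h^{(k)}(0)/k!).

L = (4·x + 4·x^2) + (1 + 4·x + 6·x^2 + 4·x^3)·Dx  (order 1).
h: a_k = -4, 0, 8, -16, 16, 0, -32, 64, …
ICs: h(0) = -4.

f: a_k = 0, -2, 1, -2/3, 1/2, -2/5, 1/3, -2/7, …
Substitute x→r, Dx→(1/r')Dx; clear ⇒ L₀.
Derive L from L₀ (diff closure).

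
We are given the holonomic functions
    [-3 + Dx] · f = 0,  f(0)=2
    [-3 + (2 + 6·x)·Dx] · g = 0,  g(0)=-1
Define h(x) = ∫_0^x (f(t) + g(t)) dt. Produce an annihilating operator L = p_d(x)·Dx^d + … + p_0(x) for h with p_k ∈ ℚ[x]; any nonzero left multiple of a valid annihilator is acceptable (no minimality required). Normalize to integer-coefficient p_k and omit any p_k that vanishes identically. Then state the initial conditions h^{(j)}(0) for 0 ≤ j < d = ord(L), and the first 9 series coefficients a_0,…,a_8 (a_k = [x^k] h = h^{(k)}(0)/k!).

f: a_k = 2, 6, 9, 9, 27/4, 81/20, 81/40, 243/280, 729/2240, …
g: a_k = -1, -3/2, 9/8, -27/16, 405/128, -1701/256, 15309/1024, -72171/2048, 2814669/32768, …
Sum ⇒ L₀ = lclm(L_f,L_g) in ℚ(x)⟨Dx⟩.
∫: right-multiply L₀ by Dx.
L = (27 + 54·x)·Dx + (-15 - 72·x - 108·x^2)·Dx^2 + (2 + 18·x + 36·x^2)·Dx^3  (order 3).
h: a_k = 0, 1, 9/4, 27/8, 117/64, 1269/640, -1107/2560, 86913/35840, -2463777/573440, …
ICs: h(0) = 0, h′(0) = 1, h′′(0) = 9/2.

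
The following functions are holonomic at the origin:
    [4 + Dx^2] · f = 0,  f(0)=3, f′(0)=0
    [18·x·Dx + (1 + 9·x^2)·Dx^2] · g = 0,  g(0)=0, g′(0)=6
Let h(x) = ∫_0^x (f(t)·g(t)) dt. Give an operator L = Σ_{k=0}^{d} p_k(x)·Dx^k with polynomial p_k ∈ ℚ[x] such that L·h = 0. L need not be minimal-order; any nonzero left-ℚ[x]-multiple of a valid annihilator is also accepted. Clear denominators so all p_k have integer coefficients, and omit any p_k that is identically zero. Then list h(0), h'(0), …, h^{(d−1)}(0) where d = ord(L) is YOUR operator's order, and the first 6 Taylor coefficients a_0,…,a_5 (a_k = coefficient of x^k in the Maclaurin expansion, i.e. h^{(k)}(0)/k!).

f: a_k = 3, 0, -6, 0, 2, 0, …
g: a_k = 0, 6, 0, -18, 0, 486/5, …
L₀ := L_f ⊗_s L_g (sym. prod.), ord ≤ 4.
∫: right-multiply L₀ by Dx.
L = (2080 + 50256·x^2 + 89424·x^4 + 186624·x^6 + 419904·x^8)·Dx + (3168·x + 38880·x^3 + 139968·x^5 + 419904·x^7)·Dx^2 + (572 + 13788·x^2 + 33048·x^4 + 93312·x^6 + 209952·x^8)·Dx^3 + (792·x + 9720·x^3 + 34992·x^5 + 104976·x^7)·Dx^4 + (13 + 306·x^2 + 2673·x^4 + 11664·x^6 + 26244·x^8)·Dx^5  (order 5).
h: a_k = 0, 0, 9, 0, -45/2, 0, …
ICs: h(0) = 0, h′(0) = 0, h′′(0) = 18, h′′′(0) = 0, h′′′′(0) = -540.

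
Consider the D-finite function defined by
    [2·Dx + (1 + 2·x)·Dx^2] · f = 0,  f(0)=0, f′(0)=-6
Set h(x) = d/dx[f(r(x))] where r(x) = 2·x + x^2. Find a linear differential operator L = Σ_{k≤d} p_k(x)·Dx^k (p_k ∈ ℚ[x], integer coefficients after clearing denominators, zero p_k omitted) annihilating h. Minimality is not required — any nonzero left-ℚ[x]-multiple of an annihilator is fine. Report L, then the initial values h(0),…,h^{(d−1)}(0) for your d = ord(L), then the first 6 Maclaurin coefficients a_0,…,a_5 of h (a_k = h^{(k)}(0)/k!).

L = (3 + 4·x + 2·x^2) + (1 + 5·x + 6·x^2 + 2·x^3)·Dx  (order 1).
h: a_k = -12, 36, -120, 408, -1392, 4752, …
ICs: h(0) = -12.

f: a_k = 0, -6, 6, -8, 12, -96/5, …
Change of var in L_f (x↦r) gives L₀.
h=h₀': d/dx-closure on L₀ ⇒ L.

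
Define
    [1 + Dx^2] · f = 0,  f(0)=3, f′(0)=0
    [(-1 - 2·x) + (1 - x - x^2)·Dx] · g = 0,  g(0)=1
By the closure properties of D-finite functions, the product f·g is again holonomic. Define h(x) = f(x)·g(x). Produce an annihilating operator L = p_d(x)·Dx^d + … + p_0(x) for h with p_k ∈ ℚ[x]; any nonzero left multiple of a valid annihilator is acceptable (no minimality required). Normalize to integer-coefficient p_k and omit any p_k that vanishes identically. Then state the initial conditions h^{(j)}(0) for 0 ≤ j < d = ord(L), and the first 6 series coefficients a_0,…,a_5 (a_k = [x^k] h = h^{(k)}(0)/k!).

L = (1 + x + x^2) + (2 + 4·x)·Dx + (-1 + x + x^2)·Dx^2  (order 2).
h: a_k = 3, 3, 9/2, 15/2, 97/8, 157/8, …
ICs: h(0) = 3, h′(0) = 3.

f: a_k = 3, 0, -3/2, 0, 1/8, 0, …
g: a_k = 1, 1, 2, 3, 5, 8, …
Product ⇒ symmetric product L₀, ord ≤ 2.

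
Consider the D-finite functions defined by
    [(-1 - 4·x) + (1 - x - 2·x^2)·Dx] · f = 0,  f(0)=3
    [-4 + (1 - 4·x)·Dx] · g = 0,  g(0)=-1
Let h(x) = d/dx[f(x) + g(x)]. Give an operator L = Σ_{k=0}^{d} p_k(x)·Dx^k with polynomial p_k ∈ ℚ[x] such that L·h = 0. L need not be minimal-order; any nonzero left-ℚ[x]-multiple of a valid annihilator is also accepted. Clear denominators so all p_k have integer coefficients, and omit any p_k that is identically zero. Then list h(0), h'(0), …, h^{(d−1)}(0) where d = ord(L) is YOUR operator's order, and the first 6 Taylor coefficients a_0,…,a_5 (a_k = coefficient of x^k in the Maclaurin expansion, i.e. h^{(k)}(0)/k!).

f: a_k = 3, 3, 9, 15, 33, 63, …
g: a_k = -1, -4, -16, -64, -256, -1024, …
L₀ := lclm(L_f,L_g); ord L₀ ≤ 1+1.
h=h₀': d/dx-closure on L₀ ⇒ L.
L = (168 + 192·x + 1728·x^2 - 768·x^3 + 768·x^4) + (-33 - 144·x + 264·x^2 + 1056·x^3 - 576·x^4 + 768·x^5)·Dx + (1 + 13·x - 100·x^2 + 120·x^3 + 40·x^4 - 64·x^5 + 128·x^6)·Dx^2  (order 2).
h: a_k = -1, -14, -147, -892, -4805, -23802, …
ICs: h(0) = -1, h′(0) = -14.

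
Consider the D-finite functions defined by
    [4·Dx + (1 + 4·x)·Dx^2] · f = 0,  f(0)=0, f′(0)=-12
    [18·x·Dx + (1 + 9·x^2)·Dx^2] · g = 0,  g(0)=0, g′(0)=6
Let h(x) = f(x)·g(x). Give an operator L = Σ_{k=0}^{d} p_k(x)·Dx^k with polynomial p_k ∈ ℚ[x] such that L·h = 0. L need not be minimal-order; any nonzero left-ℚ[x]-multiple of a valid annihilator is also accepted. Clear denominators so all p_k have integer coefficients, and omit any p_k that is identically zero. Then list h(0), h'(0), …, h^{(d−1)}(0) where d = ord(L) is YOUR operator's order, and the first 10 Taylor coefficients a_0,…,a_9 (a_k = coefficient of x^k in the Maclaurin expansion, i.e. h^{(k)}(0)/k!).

f: a_k = 0, -12, 24, -64, 192, -3072/5, 2048, -49152/7, 24576, -262144/3, …
g: a_k = 0, 6, 0, -18, 0, 486/5, 0, -4374/7, 0, 4374, …
Product ⇒ symmetric product L₀, ord ≤ 4.
L = (2448 + 17280·x + 76464·x^2 + 518400·x^3 + 1399680·x^4 + 2426112·x^5 + 1679616·x^7)·Dx + (452 + 10800·x + 98028·x^2 + 491184·x^3 + 1840320·x^4 + 4339008·x^5 + 6531840·x^6 + 1259712·x^7 + 5878656·x^8)·Dx^2 + (136 + 1912·x + 18576·x^2 + 103608·x^3 + 389448·x^4 + 1100304·x^5 + 2239488·x^6 + 3277584·x^7 + 1259712·x^8 + 3359232·x^9)·Dx^3 + (13 + 176·x + 1234·x^2 + 6048·x^3 + 22833·x^4 + 68688·x^5 + 154224·x^6 + 279936·x^7 + 399492·x^8 + 209952·x^9 + 419904·x^10)·Dx^4  (order 4).
h: a_k = 0, 0, -72, 144, -168, 720, -18504/5, 55824/5, -148968/5, 3999024/35, …
ICs: h(0) = 0, h′(0) = 0, h′′(0) = -144, h′′′(0) = 864.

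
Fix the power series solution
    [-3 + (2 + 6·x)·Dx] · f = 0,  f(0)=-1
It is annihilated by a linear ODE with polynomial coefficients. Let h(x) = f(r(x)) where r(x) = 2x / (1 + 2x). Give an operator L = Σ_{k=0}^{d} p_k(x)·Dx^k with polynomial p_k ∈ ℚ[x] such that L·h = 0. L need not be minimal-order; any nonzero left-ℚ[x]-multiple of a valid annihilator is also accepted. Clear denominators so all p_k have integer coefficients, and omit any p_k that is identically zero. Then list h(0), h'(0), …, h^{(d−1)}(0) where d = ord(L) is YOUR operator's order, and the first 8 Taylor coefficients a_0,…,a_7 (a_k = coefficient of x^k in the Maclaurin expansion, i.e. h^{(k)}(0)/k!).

f: a_k = -1, -3/2, 9/8, -27/16, 405/128, -1701/256, 15309/1024, -72171/2048, …
f∘r: x↦r, Dx↦Dx/r' in L_f ⇒ L₀.
L = -3 + (1 + 10·x + 16·x^2)·Dx  (order 1).
h: a_k = -1, -3, 21/2, -87/2, 1677/8, -9069/8, 106305/16, -658335/16, …
ICs: h(0) = -1.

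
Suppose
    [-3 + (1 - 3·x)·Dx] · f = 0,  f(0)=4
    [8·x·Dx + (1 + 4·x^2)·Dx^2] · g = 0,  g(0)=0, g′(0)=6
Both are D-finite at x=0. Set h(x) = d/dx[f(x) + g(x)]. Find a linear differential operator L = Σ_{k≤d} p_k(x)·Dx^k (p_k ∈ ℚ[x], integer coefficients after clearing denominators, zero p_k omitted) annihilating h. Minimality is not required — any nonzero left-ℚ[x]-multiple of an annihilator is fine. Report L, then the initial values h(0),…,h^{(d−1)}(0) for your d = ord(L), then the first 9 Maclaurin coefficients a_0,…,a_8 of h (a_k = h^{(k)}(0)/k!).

L = (-24 + 288·x + 288·x^2) + (31 - 24·x + 204·x^2 + 288·x^3)·Dx + (-3 + 5·x + 20·x^3 + 48·x^4)·Dx^2  (order 2).
h: a_k = 18, 72, 300, 1296, 4956, 17496, 60852, 209952, 710124, …
ICs: h(0) = 18, h′(0) = 72.

f: a_k = 4, 12, 36, 108, 324, 972, 2916, 8748, 26244, …
g: a_k = 0, 6, 0, -8, 0, 96/5, 0, -384/7, 0, …
h₀=f+g: left-lcm gives L₀, ord ≤ 3.
h₀' ⇒ L via d/dx closure of L₀.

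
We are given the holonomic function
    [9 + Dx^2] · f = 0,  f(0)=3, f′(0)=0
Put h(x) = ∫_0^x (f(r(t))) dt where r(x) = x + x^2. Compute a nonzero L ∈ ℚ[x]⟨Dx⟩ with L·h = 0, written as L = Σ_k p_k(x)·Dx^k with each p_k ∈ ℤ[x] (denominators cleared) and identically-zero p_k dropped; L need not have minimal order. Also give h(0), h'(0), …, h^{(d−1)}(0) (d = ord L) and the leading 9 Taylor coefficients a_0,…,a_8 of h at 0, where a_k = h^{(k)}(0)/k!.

f: a_k = 3, 0, -27/2, 0, 81/8, 0, -243/80, 0, 2187/4480, …
Change of var in L_f (x↦r) gives L₀.
h=∫h₀ ⇒ L = L₀·Dx.
L = (9 + 54·x + 108·x^2 + 72·x^3)·Dx - 2·Dx^2 + (1 + 2·x)·Dx^3  (order 3).
h: a_k = 0, 3, 0, -9/2, -27/4, -27/40, 27/4, 4617/560, 891/320, …
ICs: h(0) = 0, h′(0) = 3, h′′(0) = 0.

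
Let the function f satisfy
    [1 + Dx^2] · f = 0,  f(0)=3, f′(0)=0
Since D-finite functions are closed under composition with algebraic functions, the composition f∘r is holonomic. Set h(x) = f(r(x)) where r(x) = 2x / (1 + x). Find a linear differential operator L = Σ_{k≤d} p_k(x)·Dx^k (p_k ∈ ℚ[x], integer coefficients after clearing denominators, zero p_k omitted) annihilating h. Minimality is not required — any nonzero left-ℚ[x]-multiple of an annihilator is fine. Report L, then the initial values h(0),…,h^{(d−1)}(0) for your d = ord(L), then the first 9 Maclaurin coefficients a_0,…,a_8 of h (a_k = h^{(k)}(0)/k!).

L = 4 + (2 + 6·x + 6·x^2 + 2·x^3)·Dx + (1 + 4·x + 6·x^2 + 4·x^3 + x^4)·Dx^2  (order 2).
h: a_k = 3, 0, -6, 12, -16, 16, -154/15, -12/5, 2354/105, …
ICs: h(0) = 3, h′(0) = 0.

f: a_k = 3, 0, -3/2, 0, 1/8, 0, -1/240, 0, 1/13440, …
Substitute x→r, Dx→(1/r')Dx; clear ⇒ L₀.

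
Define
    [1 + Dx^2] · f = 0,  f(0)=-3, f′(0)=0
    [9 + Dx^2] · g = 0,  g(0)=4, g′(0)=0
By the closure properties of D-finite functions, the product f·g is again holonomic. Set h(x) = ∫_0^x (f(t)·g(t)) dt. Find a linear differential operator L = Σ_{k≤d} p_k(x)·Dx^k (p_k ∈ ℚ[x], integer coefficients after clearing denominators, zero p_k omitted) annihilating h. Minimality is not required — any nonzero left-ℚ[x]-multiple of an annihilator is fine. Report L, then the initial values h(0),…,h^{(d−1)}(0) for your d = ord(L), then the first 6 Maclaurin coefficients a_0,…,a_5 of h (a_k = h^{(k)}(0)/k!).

L = 64·Dx + 20·Dx^3 + Dx^5  (order 5).
h: a_k = 0, -12, 0, 20, 0, -68/5, …
ICs: h(0) = 0, h′(0) = -12, h′′(0) = 0, h′′′(0) = 120, h′′′′(0) = 0.

f: a_k = -3, 0, 3/2, 0, -1/8, 0, …
g: a_k = 4, 0, -18, 0, 27/2, 0, …
h₀=f·g: eliminate ⇒ L₀, order ≤ 2·2.
h=∫₀ˣh₀: take L = L₀·Dx.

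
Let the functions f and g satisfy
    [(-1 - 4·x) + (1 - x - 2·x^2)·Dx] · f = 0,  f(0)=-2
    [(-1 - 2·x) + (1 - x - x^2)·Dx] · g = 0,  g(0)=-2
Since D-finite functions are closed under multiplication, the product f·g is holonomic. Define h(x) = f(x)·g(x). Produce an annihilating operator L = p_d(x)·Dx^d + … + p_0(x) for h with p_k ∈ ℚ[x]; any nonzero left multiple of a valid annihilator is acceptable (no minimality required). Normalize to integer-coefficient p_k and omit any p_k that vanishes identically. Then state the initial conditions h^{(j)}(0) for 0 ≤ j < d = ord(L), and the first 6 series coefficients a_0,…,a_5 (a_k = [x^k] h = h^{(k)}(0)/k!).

L = (-2 - 4·x + 9·x^2 + 8·x^3) + (1 - 2·x - 2·x^2 + 3·x^3 + 2·x^4)·Dx  (order 1).
h: a_k = 4, 8, 24, 52, 120, 256, …
ICs: h(0) = 4.

f: a_k = -2, -2, -6, -10, -22, -42, …
g: a_k = -2, -2, -4, -6, -10, -16, …
Sym-product of L_f,L_g gives L₀ (≤ ord 1).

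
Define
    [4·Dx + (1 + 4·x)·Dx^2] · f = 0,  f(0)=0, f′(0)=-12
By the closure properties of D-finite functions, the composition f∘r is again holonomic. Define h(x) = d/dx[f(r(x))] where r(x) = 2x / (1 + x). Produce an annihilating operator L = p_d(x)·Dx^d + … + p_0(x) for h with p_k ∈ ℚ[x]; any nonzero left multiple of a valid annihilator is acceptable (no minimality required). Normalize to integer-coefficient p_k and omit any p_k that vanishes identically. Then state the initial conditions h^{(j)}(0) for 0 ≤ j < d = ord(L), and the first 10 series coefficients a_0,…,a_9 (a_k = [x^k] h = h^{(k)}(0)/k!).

L = (10 + 18·x) + (1 + 10·x + 9·x^2)·Dx  (order 1).
h: a_k = -24, 240, -2184, 19680, -177144, 1594320, -14348904, 129140160, -1162261464, 10460353200, …
ICs: h(0) = -24.

f: a_k = 0, -12, 24, -64, 192, -3072/5, 2048, -49152/7, 24576, -262144/3, …
L₀ from L_f via x↦r, Dx↦r'^{-1}Dx.
Derive L from L₀ (diff closure).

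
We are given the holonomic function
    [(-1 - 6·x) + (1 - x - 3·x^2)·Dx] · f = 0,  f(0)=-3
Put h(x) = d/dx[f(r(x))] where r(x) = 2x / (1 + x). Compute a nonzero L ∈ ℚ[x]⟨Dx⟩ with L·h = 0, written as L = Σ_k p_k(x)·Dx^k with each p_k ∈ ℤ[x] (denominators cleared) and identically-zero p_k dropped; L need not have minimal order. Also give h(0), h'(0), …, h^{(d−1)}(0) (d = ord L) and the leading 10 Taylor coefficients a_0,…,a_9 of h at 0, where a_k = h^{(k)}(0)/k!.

L = (14 + 78·x + 546·x^2 + 338·x^3) + (-1 - 14·x + 182·x^3 + 169·x^4)·Dx  (order 1).
h: a_k = -6, -84, -234, -2184, -5070, -42588, -92274, -738192, -1542294, -11995620, …
ICs: h(0) = -6.

f: a_k = -3, -3, -12, -21, -57, -120, -291, -651, -1524, -3477, …
h₀=f(r): pull back L_f along r ⇒ L₀.
h₀' ⇒ L via d/dx closure of L₀.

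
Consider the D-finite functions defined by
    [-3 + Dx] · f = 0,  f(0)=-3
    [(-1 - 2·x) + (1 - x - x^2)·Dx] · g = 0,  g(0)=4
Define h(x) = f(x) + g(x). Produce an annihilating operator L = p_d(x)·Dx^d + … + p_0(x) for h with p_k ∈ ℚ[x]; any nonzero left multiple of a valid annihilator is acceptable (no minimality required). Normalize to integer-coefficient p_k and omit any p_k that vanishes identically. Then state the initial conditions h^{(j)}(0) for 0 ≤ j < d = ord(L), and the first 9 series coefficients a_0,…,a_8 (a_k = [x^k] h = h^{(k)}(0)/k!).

f: a_k = -3, -9, -27/2, -27/2, -81/8, -243/40, -243/80, -729/560, -2187/4480, …
g: a_k = 4, 4, 8, 12, 20, 32, 52, 84, 136, …
Weyl lclm of L_f,L_g ⇒ L₀ (ord ≤ 2).
L = (3 + 9·x + 45·x^2 + 18·x^3) + (5 - 24·x - 15·x^2 + 18·x^3 + 9·x^4)·Dx + (-2 + 7·x - 8·x^3 - 3·x^4)·Dx^2  (order 2).
h: a_k = 1, -5, -11/2, -3/2, 79/8, 1037/40, 3917/80, 46311/560, 607093/4480, …
ICs: h(0) = 1, h′(0) = -5.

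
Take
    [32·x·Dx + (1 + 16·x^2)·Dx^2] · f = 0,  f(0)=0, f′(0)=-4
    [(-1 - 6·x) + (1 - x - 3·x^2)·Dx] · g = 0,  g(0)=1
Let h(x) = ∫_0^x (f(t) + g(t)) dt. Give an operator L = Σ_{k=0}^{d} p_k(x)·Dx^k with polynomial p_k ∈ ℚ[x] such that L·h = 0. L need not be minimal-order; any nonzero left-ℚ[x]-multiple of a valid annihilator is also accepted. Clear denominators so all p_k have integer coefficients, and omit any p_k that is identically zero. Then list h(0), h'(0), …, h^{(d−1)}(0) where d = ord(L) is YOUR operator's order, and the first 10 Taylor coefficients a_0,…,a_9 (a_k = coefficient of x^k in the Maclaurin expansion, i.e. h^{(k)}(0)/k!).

L = (128 - 512·x - 10560·x^2 - 25344·x^3 - 95904·x^4 - 41472·x^6)·Dx^2 + (-37 - 208·x + 206·x^2 - 1476·x^3 - 24336·x^4 - 66528·x^5 - 6912·x^6 - 41472·x^7)·Dx^3 + (4 + 21·x + 198·x^2 + 90·x^3 + 1775·x^4 - 4080·x^5 - 6336·x^6 - 2304·x^7 - 6912·x^8)·Dx^4  (order 4).
h: a_k = 0, 1, -3/2, 4/3, 85/12, 19/5, -412/15, 97/7, 17903/56, 508/9, …
ICs: h(0) = 0, h′(0) = 1, h′′(0) = -3, h′′′(0) = 8.

f: a_k = 0, -4, 0, 64/3, 0, -1024/5, 0, 16384/7, 0, -262144/9, …
g: a_k = 1, 1, 4, 7, 19, 40, 97, 217, 508, 1159, …
h₀=f+g: left-lcm gives L₀, ord ≤ 3.
h=∫h₀ ⇒ L = L₀·Dx.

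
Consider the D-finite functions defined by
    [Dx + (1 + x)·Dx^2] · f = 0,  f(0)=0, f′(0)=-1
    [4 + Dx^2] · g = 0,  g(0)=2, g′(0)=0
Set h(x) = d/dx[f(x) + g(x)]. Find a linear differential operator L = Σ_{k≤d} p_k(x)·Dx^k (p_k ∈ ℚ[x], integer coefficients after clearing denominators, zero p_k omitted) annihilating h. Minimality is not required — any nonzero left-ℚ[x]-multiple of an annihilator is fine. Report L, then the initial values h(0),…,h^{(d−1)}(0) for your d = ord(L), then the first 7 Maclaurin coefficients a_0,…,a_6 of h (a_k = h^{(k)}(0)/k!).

L = (20 + 16·x + 8·x^2) + (12 + 28·x + 24·x^2 + 8·x^3)·Dx + (5 + 4·x + 2·x^2)·Dx^2 + (3 + 7·x + 6·x^2 + 2·x^3)·Dx^3  (order 3).
h: a_k = -1, -7, -1, 19/3, -1, -1/15, -1, …
ICs: h(0) = -1, h′(0) = -7, h′′(0) = -2.

f: a_k = 0, -1, 1/2, -1/3, 1/4, -1/5, 1/6, …
g: a_k = 2, 0, -4, 0, 4/3, 0, -8/45, …
f+g: L₀ = lclm(L_f,L_g), ord ≤ 2+2.
Differentiate: ansatz ord ≤ ord L₀ ⇒ L.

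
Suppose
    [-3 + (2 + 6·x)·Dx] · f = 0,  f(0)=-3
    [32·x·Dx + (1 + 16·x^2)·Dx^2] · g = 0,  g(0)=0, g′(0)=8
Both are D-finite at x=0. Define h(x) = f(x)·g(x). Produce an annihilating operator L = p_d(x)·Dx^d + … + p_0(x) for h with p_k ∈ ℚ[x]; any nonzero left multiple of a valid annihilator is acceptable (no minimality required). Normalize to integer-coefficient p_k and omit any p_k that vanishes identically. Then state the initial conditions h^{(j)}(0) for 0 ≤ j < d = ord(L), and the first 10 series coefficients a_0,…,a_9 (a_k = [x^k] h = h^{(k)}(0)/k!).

L = (27 - 192·x - 144·x^2) + (-12 + 92·x + 576·x^2 + 576·x^3)·Dx + (4 + 24·x + 100·x^2 + 384·x^3 + 576·x^4)·Dx^2  (order 2).
h: a_k = 0, -24, -36, 155, 303/2, -103749/80, -285867/160, 68900757/4480, 170206749/8960, -16044188045/86016, …
ICs: h(0) = 0, h′(0) = -24.

f: a_k = -3, -9/2, 27/8, -81/16, 1215/128, -5103/256, 45927/1024, -216513/2048, 8444007/32768, -42220035/65536, …
g: a_k = 0, 8, 0, -128/3, 0, 2048/5, 0, -32768/7, 0, 524288/9, …
h₀=f·g: eliminate ⇒ L₀, order ≤ 1·2.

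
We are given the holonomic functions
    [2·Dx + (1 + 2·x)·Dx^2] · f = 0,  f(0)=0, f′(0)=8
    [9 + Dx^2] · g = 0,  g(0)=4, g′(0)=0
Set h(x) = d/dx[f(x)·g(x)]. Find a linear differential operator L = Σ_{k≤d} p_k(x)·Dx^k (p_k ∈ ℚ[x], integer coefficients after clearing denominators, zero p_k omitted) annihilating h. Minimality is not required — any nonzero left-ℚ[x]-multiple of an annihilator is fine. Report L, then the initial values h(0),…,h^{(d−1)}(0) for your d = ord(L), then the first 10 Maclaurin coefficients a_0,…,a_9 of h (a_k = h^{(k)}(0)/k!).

f: a_k = 0, 8, -8, 32/3, -16, 128/5, -128/3, 512/7, -128, 2048/9, …
g: a_k = 4, 0, -18, 0, 27/2, 0, -81/20, 0, 729/1120, 0, …
L₀ := L_f ⊗_s L_g (sym. prod.), ord ≤ 4.
Differentiate: ansatz ord ≤ ord L₀ ⇒ L.
L = (-1890 - 5103·x + 24057·x^2 + 163296·x^3 + 344088·x^4 + 314928·x^5 + 104976·x^6) + (-297 + 1998·x + 19440·x^2 + 51840·x^3 + 58320·x^4 + 23328·x^5)·Dx + (-147 + 738·x + 11106·x^2 + 44064·x^3 + 80352·x^4 + 69984·x^5 + 23328·x^6)·Dx^2 + (-33 + 222·x + 2160·x^2 + 5760·x^3 + 6480·x^4 + 2592·x^5)·Dx^3 + (7 + 145·x + 937·x^2 + 2880·x^3 + 4680·x^4 + 3888·x^5 + 1296·x^6)·Dx^4  (order 4).
h: a_k = 32, -64, -304, 320, 92, 56, -1982/5, 2896/5, -24883/28, 20887/14, …
ICs: h(0) = 32, h′(0) = -64, h′′(0) = -608, h′′′(0) = 1920.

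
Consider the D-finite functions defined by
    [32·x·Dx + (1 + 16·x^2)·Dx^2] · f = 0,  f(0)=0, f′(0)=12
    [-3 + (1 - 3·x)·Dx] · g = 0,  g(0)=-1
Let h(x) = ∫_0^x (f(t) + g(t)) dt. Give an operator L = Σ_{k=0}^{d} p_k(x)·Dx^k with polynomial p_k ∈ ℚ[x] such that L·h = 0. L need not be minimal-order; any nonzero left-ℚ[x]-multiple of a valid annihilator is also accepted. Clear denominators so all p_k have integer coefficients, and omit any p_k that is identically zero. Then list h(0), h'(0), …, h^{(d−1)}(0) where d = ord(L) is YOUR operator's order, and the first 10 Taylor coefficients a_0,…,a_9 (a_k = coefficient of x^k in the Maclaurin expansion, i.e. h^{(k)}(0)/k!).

f: a_k = 0, 12, 0, -64, 0, 3072/5, 0, -49152/7, 0, 262144/3, …
g: a_k = -1, -3, -9, -27, -81, -243, -729, -2187, -6561, -19683, …
Weyl lclm of L_f,L_g ⇒ L₀ (ord ≤ 3).
h=∫₀ˣh₀: take L = L₀·Dx.
L = (96 - 1152·x - 4608·x^2)·Dx^2 + (-43 + 96·x - 240·x^2 - 4608·x^3)·Dx^3 + (3 + 7·x + 112·x^3 - 768·x^4)·Dx^4  (order 4).
h: a_k = 0, -1, 9/2, -3, -91/4, -81/5, 619/10, -729/7, -64461/56, -729, …
ICs: h(0) = 0, h′(0) = -1, h′′(0) = 9, h′′′(0) = -18.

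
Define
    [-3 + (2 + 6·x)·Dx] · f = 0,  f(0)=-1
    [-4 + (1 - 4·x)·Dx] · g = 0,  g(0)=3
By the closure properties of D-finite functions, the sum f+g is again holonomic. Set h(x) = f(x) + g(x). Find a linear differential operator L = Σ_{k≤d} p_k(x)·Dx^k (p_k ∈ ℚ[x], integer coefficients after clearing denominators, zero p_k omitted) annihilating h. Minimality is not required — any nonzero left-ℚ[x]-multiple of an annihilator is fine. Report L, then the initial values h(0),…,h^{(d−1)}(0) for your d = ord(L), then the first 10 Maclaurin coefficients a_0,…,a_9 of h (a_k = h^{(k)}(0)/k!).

L = (228 + 432·x) + (-137 - 696·x - 1296·x^2)·Dx + (10 + 62·x - 192·x^2 - 864·x^3)·Dx^2  (order 2).
h: a_k = 2, 21/2, 393/8, 3045/16, 98709/128, 784731/256, 12598221/1024, 100591125/2048, 6445265613/32768, 51525534207/65536, …
ICs: h(0) = 2, h′(0) = 21/2.

f: a_k = -1, -3/2, 9/8, -27/16, 405/128, -1701/256, 15309/1024, -72171/2048, 2814669/32768, -14073345/65536, …
g: a_k = 3, 12, 48, 192, 768, 3072, 12288, 49152, 196608, 786432, …
L₀ := lclm(L_f,L_g); ord L₀ ≤ 1+1.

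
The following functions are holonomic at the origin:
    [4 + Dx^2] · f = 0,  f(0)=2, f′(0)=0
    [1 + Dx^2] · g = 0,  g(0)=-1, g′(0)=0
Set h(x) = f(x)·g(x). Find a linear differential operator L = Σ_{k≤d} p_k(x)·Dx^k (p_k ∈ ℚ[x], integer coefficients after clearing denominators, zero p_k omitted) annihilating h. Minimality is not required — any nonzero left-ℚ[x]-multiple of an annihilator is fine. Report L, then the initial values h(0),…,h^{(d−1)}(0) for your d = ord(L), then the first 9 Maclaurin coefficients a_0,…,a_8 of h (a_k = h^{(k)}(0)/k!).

L = 9 + 10·Dx^2 + Dx^4  (order 4).
h: a_k = -2, 0, 5, 0, -41/12, 0, 73/72, 0, -3281/20160, …
ICs: h(0) = -2, h′(0) = 0, h′′(0) = 10, h′′′(0) = 0.

f: a_k = 2, 0, -4, 0, 4/3, 0, -8/45, 0, 4/315, …
g: a_k = -1, 0, 1/2, 0, -1/24, 0, 1/720, 0, -1/40320, …
f·g: L₀ = L_f ⊗_s L_g, ord ≤ 2·2.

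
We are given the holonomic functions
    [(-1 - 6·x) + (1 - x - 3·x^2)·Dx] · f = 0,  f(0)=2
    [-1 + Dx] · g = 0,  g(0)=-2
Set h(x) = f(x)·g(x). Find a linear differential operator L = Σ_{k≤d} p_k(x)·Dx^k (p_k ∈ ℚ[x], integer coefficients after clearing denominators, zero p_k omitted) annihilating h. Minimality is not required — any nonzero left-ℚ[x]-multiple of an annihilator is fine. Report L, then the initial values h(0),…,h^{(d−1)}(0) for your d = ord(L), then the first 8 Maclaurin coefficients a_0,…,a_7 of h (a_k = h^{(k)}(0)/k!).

L = (2 + 5·x - 3·x^2) + (-1 + x + 3·x^2)·Dx  (order 1).
h: a_k = -4, -8, -22, -140/3, -677/6, -3793/15, -106447/180, -850483/630, …
ICs: h(0) = -4.

f: a_k = 2, 2, 8, 14, 38, 80, 194, 434, …
g: a_k = -2, -2, -1, -1/3, -1/12, -1/60, -1/360, -1/2520, …
f·g: L₀ = L_f ⊗_s L_g, ord ≤ 1·1.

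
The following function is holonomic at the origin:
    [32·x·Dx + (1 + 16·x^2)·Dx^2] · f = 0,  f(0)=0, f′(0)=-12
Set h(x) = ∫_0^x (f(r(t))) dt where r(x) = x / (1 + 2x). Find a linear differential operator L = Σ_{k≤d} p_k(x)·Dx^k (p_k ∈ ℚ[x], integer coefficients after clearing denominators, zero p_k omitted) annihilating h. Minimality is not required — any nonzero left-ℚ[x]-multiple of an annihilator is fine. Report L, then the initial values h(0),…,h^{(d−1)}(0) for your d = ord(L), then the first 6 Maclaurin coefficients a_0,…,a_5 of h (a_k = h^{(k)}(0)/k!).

L = (4 + 40·x)·Dx^2 + (1 + 4·x + 20·x^2)·Dx^3  (order 3).
h: a_k = 0, 0, -6, 8, 4, -288/5, …
ICs: h(0) = 0, h′(0) = 0, h′′(0) = -12.

f: a_k = 0, -12, 0, 64, 0, -3072/5, …
Change of var in L_f (x↦r) gives L₀.
Integrate: L := L₀·Dx.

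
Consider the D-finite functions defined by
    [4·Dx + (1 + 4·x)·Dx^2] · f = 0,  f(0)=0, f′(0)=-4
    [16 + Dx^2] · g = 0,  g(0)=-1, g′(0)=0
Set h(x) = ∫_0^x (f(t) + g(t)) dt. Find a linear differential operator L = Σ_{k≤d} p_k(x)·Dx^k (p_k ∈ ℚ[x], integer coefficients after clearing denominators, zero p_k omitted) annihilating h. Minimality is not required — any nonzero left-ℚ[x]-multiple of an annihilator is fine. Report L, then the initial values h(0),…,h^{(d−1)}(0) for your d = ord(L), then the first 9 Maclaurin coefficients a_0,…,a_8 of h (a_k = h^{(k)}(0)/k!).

f: a_k = 0, -4, 8, -64/3, 64, -1024/5, 2048/3, -16384/7, 8192, …
g: a_k = -1, 0, 8, 0, -32/3, 0, 256/45, 0, -512/315, …
h₀=f+g: left-lcm gives L₀, ord ≤ 4.
h=∫₀ˣh₀: take L = L₀·Dx.
L = (448 + 512·x + 1024·x^2)·Dx^2 + (48 + 320·x + 768·x^2 + 1024·x^3)·Dx^3 + (28 + 32·x + 64·x^2)·Dx^4 + (3 + 20·x + 48·x^2 + 64·x^3)·Dx^5  (order 5).
h: a_k = 0, -1, -2, 16/3, -16/3, 32/3, -512/15, 30976/315, -2048/7, …
ICs: h(0) = 0, h′(0) = -1, h′′(0) = -4, h′′′(0) = 32, h′′′′(0) = -128.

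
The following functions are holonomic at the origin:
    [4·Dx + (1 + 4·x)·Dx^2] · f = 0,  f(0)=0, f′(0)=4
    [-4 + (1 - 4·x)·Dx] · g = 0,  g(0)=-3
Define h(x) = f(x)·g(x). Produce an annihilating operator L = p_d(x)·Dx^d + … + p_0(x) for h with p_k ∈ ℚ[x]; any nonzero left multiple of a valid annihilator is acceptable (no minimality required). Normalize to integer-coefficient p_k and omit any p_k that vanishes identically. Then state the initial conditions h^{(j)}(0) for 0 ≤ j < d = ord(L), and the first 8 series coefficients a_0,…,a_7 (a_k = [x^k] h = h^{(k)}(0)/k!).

L = 16 + (4 + 48·x)·Dx + (-1 + 16·x^2)·Dx^2  (order 2).
h: a_k = 0, -12, -24, -160, -448, -12032/5, -37888/5, -1306624/35, …
ICs: h(0) = 0, h′(0) = -12.

f: a_k = 0, 4, -8, 64/3, -64, 1024/5, -2048/3, 16384/7, …
g: a_k = -3, -12, -48, -192, -768, -3072, -12288, -49152, …
f·g: L₀ = L_f ⊗_s L_g, ord ≤ 2·1.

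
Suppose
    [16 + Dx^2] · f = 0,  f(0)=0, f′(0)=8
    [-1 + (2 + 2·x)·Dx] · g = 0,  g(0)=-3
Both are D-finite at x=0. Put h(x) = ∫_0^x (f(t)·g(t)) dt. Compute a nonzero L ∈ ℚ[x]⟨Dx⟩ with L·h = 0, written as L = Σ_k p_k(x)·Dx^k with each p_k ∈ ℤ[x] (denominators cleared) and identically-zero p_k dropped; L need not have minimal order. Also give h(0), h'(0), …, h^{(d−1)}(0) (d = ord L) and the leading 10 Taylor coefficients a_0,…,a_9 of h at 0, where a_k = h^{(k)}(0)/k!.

f: a_k = 0, 8, 0, -64/3, 0, 256/15, 0, -2048/315, 0, 4096/2835, …
g: a_k = -3, -3/2, 3/8, -3/16, 15/128, -21/256, 63/1024, -99/2048, 1287/32768, -2145/65536, …
h₀=f·g: eliminate ⇒ L₀, order ≤ 2·1.
∫: right-multiply L₀ by Dx.
L = (67 + 128·x + 64·x^2)·Dx + (-4 - 4·x)·Dx^2 + (4 + 8·x + 4·x^2)·Dx^3  (order 3).
h: a_k = 0, 0, -12, -4, 67/4, 61/10, -4661/480, -3561/1120, 64235/21504, 212773/241920, …
ICs: h(0) = 0, h′(0) = 0, h′′(0) = -24.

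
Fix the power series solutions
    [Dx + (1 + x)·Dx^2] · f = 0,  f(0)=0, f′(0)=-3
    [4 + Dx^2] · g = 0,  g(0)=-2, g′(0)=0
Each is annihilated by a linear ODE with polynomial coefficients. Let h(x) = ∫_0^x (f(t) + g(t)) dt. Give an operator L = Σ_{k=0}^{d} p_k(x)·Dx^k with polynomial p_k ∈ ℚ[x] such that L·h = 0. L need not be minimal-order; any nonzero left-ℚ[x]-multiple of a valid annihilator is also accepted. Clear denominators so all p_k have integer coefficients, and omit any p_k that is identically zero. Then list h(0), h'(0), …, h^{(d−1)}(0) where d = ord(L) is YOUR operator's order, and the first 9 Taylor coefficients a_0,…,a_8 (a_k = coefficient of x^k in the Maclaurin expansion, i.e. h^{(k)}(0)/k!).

f: a_k = 0, -3, 3/2, -1, 3/4, -3/5, 1/2, -3/7, 3/8, …
g: a_k = -2, 0, 4, 0, -4/3, 0, 8/45, 0, -4/315, …
f+g: L₀ = lclm(L_f,L_g), ord ≤ 2+2.
Integrate: L := L₀·Dx.
L = (20 + 16·x + 8·x^2)·Dx^2 + (12 + 28·x + 24·x^2 + 8·x^3)·Dx^3 + (5 + 4·x + 2·x^2)·Dx^4 + (3 + 7·x + 6·x^2 + 2·x^3)·Dx^5  (order 5).
h: a_k = 0, -2, -3/2, 11/6, -1/4, -7/60, -1/10, 61/630, -3/56, …
ICs: h(0) = 0, h′(0) = -2, h′′(0) = -3, h′′′(0) = 11, h′′′′(0) = -6.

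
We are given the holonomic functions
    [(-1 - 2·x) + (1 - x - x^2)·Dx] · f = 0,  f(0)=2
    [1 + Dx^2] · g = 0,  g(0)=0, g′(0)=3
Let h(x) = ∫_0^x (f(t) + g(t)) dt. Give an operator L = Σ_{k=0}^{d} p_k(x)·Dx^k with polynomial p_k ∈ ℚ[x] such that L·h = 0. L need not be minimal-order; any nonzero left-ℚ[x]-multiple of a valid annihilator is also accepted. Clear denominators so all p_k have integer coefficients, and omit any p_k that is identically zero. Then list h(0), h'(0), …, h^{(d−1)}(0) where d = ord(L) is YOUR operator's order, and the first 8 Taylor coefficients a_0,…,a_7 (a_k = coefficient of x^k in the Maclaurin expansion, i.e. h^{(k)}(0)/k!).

L = (19 + 48·x + 31·x^2 + 24·x^3 + 5·x^4 + 2·x^5)·Dx + (-5 + x + 4·x^2 + 7·x^3 + 6·x^4 + 3·x^5 + x^6)·Dx^2 + (19 + 48·x + 31·x^2 + 24·x^3 + 5·x^4 + 2·x^5)·Dx^3 + (-5 + x + 4·x^2 + 7·x^3 + 6·x^4 + 3·x^5 + x^6)·Dx^4  (order 4).
h: a_k = 0, 2, 5/2, 4/3, 11/8, 2, 641/240, 26/7, …
ICs: h(0) = 0, h′(0) = 2, h′′(0) = 5, h′′′(0) = 8.

f: a_k = 2, 2, 4, 6, 10, 16, 26, 42, …
g: a_k = 0, 3, 0, -1/2, 0, 1/40, 0, -1/1680, …
f+g: L₀ = lclm(L_f,L_g), ord ≤ 1+2.
h=∫₀ˣh₀: take L = L₀·Dx.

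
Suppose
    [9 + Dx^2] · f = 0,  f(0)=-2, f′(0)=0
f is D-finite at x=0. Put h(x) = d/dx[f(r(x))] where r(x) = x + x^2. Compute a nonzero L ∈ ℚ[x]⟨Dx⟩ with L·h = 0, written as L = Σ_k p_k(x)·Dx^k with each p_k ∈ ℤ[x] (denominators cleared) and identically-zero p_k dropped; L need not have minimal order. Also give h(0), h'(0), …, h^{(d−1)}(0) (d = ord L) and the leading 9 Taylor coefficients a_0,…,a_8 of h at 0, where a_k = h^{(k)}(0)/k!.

f: a_k = -2, 0, 9, 0, -27/4, 0, 81/40, 0, -729/2240, …
h₀=f(r): pull back L_f along r ⇒ L₀.
h=h₀': d/dx-closure on L₀ ⇒ L.
L = (21 + 72·x + 216·x^2 + 288·x^3 + 144·x^4) + (-6 - 12·x)·Dx + (1 + 4·x + 4·x^2)·Dx^2  (order 2).
h: a_k = 0, 18, 54, 9, -135, -4617/20, -2079/20, 52191/280, 95499/280, …
ICs: h(0) = 0, h′(0) = 18.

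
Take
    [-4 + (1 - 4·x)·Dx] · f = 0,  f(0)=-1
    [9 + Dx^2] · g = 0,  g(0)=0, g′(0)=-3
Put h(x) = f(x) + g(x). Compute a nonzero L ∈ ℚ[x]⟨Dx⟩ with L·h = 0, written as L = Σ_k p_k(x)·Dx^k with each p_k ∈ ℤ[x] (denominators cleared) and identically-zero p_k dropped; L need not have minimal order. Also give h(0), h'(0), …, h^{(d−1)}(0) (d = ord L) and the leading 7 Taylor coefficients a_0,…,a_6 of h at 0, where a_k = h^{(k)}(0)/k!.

f: a_k = -1, -4, -16, -64, -256, -1024, -4096, …
g: a_k = 0, -3, 0, 9/2, 0, -81/40, 0, …
Sum ⇒ L₀ = lclm(L_f,L_g) in ℚ(x)⟨Dx⟩.
L = (3780 - 2592·x + 5184·x^2) + (-369 + 2124·x - 3888·x^2 + 5184·x^3)·Dx + (420 - 288·x + 576·x^2)·Dx^2 + (-41 + 236·x - 432·x^2 + 576·x^3)·Dx^3  (order 3).
h: a_k = -1, -7, -16, -119/2, -256, -41041/40, -4096, …
ICs: h(0) = -1, h′(0) = -7, h′′(0) = -32.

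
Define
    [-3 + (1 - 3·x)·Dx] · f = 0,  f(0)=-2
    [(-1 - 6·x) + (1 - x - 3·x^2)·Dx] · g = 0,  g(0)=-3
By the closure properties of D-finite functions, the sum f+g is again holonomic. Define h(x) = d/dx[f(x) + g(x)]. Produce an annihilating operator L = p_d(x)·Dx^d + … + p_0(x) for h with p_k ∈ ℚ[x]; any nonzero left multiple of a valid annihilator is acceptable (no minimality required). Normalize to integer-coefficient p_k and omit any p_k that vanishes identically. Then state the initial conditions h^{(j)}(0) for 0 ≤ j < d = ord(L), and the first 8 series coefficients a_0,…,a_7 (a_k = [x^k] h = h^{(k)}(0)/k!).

L = (90 - 216·x + 1944·x^2 - 1944·x^3 + 1458·x^4) + (-6 - 90·x - 54·x^2 + 1296·x^3 - 1701·x^4 + 1458·x^5)·Dx + (-1 + 22·x - 99·x^2 + 126·x^3 + 54·x^4 - 243·x^5 + 243·x^6)·Dx^2  (order 2).
h: a_k = -9, -60, -225, -876, -3030, -10494, -35175, -117168, …
ICs: h(0) = -9, h′(0) = -60.

f: a_k = -2, -6, -18, -54, -162, -486, -1458, -4374, …
g: a_k = -3, -3, -12, -21, -57, -120, -291, -651, …
h₀=f+g: left-lcm gives L₀, ord ≤ 2.
h₀' ⇒ L via d/dx closure of L₀.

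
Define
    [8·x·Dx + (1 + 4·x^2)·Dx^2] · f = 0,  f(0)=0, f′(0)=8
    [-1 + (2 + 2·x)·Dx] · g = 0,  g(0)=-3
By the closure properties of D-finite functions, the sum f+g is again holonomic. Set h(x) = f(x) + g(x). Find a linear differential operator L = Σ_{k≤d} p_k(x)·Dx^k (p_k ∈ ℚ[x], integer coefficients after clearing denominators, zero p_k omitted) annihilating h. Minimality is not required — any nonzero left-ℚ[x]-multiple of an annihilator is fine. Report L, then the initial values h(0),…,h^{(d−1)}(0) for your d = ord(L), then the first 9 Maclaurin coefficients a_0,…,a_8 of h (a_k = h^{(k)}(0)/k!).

f: a_k = 0, 8, 0, -32/3, 0, 128/5, 0, -512/7, 0, …
g: a_k = -3, -3/2, 3/8, -3/16, 15/128, -21/256, 63/1024, -99/2048, 1287/32768, …
Weyl lclm of L_f,L_g ⇒ L₀ (ord ≤ 3).
L = (-16 - 40·x + 192·x^2 + 96·x^3)·Dx + (-35 - 64·x + 328·x^2 + 768·x^3 + 336·x^4)·Dx^2 + (-2 + 30·x + 48·x^2 + 144·x^3 + 224·x^4 + 96·x^5)·Dx^3  (order 3).
h: a_k = -3, 13/2, 3/8, -521/48, 15/128, 32663/1280, 63/1024, -1049269/14336, 1287/32768, …
ICs: h(0) = -3, h′(0) = 13/2, h′′(0) = 3/4.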